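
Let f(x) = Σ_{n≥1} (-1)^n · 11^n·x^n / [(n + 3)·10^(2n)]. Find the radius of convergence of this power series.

R = 100/11

Ratio test: |a_{n+1}/a_n| = [(n + 3)/((n+1) + 3)] · 11/100 → 11/100 as n → ∞.
Hence the series converges for |x| < 1/(11/100) = 100/11, so the radius of convergence is 100/11.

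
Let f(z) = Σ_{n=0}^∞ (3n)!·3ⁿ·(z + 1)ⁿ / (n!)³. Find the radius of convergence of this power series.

R = 1/81

Ratio test: |a_{n+1}/a_n| = (3n+1)·(3n+2)·(3n+3)/(n+1)³ · 3 → 81 as n → ∞.
Convergence for |z + 1| · 81 < 1, i.e. |z + 1| < 1/81. So R = 1/81.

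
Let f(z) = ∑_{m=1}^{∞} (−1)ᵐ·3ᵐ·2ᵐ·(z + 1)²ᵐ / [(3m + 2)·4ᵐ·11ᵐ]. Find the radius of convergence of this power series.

R = √66/3

Apply the ratio test: |a_{m+1}| / |a_m| = [(3m + 2)/(3(m+1) + 2)] · 3·2/(4·11), which tends to 3/22 as m → ∞.
Successive powers of (z + 1) differ by 2, so the series converges when |z + 1|² · 3/22 < 1, i.e. |z + 1| < √(22/3). So R = √66/3.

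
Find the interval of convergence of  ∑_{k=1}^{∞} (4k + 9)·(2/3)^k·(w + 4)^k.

(-11/2, -5/2)

Ratio test: |a_{k+1}/a_k| = [(4(k+1) + 9)/(4k + 9)] · 2/3 → 2/3 as k → ∞.
The series converges when 2/3 · |w + 4| < 1, giving R = 3/2.
Check w = -5/2: the terms do not tend to 0, so the series diverges.
When w = -11/2, the k-th term does not approach 0; divergence by the term test.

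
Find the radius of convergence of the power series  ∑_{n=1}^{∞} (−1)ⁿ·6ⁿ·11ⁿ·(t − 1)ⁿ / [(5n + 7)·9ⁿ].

The ratio of consecutive coefficients is [(5n + 7)/(5(n+1) + 7)] · 6·11/9 → 22/3.
The series converges when 22/3 · |t − 1| < 1, giving R = 3/22.

R = 3/22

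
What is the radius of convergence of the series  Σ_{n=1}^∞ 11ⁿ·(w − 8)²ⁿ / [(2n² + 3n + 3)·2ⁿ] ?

R = √22/11

Apply the ratio test: |a_{n+1}| / |a_n| = [(2n² + 3n + 3)/(2(n+1)² + 3(n+1) + 3)] · 11/2, which tends to 11/2 as n → ∞.
Successive powers of (w − 8) differ by 2, so the series converges when |w − 8|² · 11/2 < 1, i.e. |w − 8| < √(2/11). So R = √22/11.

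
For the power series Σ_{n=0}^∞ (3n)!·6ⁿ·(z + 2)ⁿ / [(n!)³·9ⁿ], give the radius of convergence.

Ratio test: |a_{n+1}/a_n| = (3n+1)·(3n+2)·(3n+3)/(n+1)³ · 6/9 → 18 as n → ∞.
The series converges when 18 · |z + 2| < 1, giving R = 1/18.

R = 1/18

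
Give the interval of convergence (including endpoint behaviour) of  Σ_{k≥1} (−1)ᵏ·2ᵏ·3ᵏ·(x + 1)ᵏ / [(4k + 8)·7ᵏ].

(-13/6, 1/6]

Apply the ratio test: |a_{k+1}| / |a_k| = [(4k + 8)/(4(k+1) + 8)] · 2·3/7, which tends to 6/7 as k → ∞.
Convergence for |x + 1| · 6/7 < 1, i.e. |x + 1| < 7/6. So R = 7/6.
Endpoint x = 1/6: the terms alternate in sign and decrease monotonically to 0 in absolute value (size ~ c/k), so the alternating series test gives convergence.
When x = -13/6, comparison with the harmonic series Σ 1/k shows the series diverges.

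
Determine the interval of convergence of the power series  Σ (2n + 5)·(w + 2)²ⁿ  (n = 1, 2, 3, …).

(-3, -1)

The ratio of consecutive coefficients is (2(n+1) + 5)/(2n + 5) → 1.
Writing y = (w + 2)², the series in y has radius 1, so |w + 2| < √(1) = 1 and R = 1.
Check w = -1: the n-th term does not approach 0; divergence by the term test.
When w = -3, the n-th term does not approach 0; divergence by the term test.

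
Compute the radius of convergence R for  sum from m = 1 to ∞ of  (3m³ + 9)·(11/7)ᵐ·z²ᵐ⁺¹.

R = √77/11

Ratio test: |a_{m+1}/a_m| = [(3(m+1)³ + 9)/(3m³ + 9)] · 11/7 → 11/7 as m → ∞.
Successive powers of z differ by 2, so the series converges when |z|² · 11/7 < 1, i.e. |z| < √(7/11). So R = √77/11.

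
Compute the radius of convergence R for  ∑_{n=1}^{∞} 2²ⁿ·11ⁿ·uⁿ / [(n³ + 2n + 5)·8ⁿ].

By the ratio test, |a_{n+1}/a_n| = [(n³ + 2n + 5)/((n+1)³ + 2(n+1) + 5)] · 4·11/8 → 11/2.
The series converges when 11/2 · |u| < 1, giving R = 2/11.

R = 2/11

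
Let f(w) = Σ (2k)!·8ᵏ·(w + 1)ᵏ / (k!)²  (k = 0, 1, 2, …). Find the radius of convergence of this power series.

R = 1/32

Apply the ratio test: |a_{k+1}| / |a_k| = (2k+1)·(2k+2)/(k+1)² · 8, which tends to 32 as k → ∞.
Convergence for |w + 1| · 32 < 1, i.e. |w + 1| < 1/32. So R = 1/32.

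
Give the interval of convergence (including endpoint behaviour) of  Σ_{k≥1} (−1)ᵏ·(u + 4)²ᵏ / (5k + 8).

The ratio of consecutive coefficients is (5k + 8)/(5(k+1) + 8) → 1.
Since the exponent of (u + 4) increases by 2 each term, convergence requires |u + 4|² < 1, hence R = 1.
Endpoint u = -3: an alternating series whose terms decrease to 0 in absolute value, so it converges by the Leibniz criterion.
Check u = -5: an alternating series whose terms decrease to 0 in absolute value, so it converges by the Leibniz criterion.

[-5, -3]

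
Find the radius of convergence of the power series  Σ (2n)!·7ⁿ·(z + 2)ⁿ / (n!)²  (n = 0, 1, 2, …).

The ratio of consecutive coefficients is (2n+1)·(2n+2)/(n+1)² · 7 → 28.
Thus R = 1/(28) = 1/28.

R = 1/28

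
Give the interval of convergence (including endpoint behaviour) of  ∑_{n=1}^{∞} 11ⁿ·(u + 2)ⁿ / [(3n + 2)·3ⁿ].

By the ratio test, |a_{n+1}/a_n| = [(3n + 2)/(3(n+1) + 2)] · 11/3 → 11/3.
Hence the series converges for |u + 2| < 1/(11/3) = 3/11, so the radius of convergence is 3/11.
At u = -19/11: the terms are asymptotic to a nonzero constant times 1/n, so the series diverges by limit comparison with Σ 1/n.
Check u = -25/11: an alternating series whose terms decrease to 0 in absolute value, so it converges by the Leibniz criterion.

[-25/11, -19/11)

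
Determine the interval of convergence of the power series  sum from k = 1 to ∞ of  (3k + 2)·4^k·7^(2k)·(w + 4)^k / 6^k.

The ratio of consecutive coefficients is [(3(k+1) + 2)/(3k + 2)] · 4·49/6 → 98/3.
Convergence for |w + 4| · 98/3 < 1, i.e. |w + 4| < 3/98. So R = 3/98.
At w = -389/98: the terms have absolute value of order k, which does not tend to 0, so the series diverges by the divergence test.
When w = -395/98, the terms do not tend to 0, so the series diverges.

(-395/98, -389/98)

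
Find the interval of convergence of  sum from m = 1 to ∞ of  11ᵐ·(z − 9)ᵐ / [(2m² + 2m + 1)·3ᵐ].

Ratio test: |a_{m+1}/a_m| = [(2m² + 2m + 1)/(2(m+1)² + 2(m+1) + 1)] · 11/3 → 11/3 as m → ∞.
Hence the series converges for |z − 9| < 1/(11/3) = 3/11, so the radius of convergence is 3/11.
Endpoint z = 102/11: absolute convergence follows by limit comparison with Σ 1/m².
When z = 96/11, the terms are on the order of 1/m², so the series converges absolutely by comparison with the p-series (p = 2 > 1).

[96/11, 102/11]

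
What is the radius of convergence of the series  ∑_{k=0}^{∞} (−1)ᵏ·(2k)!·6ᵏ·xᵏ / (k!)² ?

R = 1/24

The ratio of consecutive coefficients is (2k+1)·(2k+2)/(k+1)² · 6 → 24.
Thus R = 1/(24) = 1/24.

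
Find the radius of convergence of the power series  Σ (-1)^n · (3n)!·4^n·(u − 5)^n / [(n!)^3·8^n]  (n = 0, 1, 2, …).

R = 2/27

Ratio test: |a_{n+1}/a_n| = (3n+1)·(3n+2)·(3n+3)/(n+1)³ · 4/8 → 27/2 as n → ∞.
Thus R = 1/(27/2) = 2/27.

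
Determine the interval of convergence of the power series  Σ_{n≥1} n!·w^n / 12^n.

By the ratio test, |a_{n+1}/a_n| = (n+1) · 1/12 → ∞.
The ratio grows without bound, so the series diverges whenever w ≠ 0; it converges only at w = 0. R = 0.

{0}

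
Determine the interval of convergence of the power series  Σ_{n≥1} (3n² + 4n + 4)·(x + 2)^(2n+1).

Apply the ratio test: |a_{n+1}| / |a_n| = (3(n+1)² + 4(n+1) + 4)/(3n² + 4n + 4), which tends to 1 as n → ∞.
Writing y = (x + 2)², the series in y has radius 1, so |x + 2| < √(1) = 1 and R = 1.
Endpoint x = -1: the terms have absolute value of order n², which does not tend to 0, so the series diverges by the divergence test.
At x = -3: the terms do not tend to 0, so the series diverges.

(-3, -1)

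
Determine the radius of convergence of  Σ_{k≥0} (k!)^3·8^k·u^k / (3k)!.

R = 27/8

The ratio of consecutive coefficients is (k+1)³/[(3k+1)·(3k+2)·(3k+3)] · 8 → 8/27.
Hence the series converges for |u| < 1/(8/27) = 27/8, so the radius of convergence is 27/8.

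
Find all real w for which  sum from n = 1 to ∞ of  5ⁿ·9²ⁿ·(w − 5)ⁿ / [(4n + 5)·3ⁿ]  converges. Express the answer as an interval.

Apply the ratio test: |a_{n+1}| / |a_n| = [(4n + 5)/(4(n+1) + 5)] · 5·81/3, which tends to 135 as n → ∞.
Hence the series converges for |w − 5| < 1/(135) = 1/135, so the radius of convergence is 1/135.
Check w = 676/135: comparison with the harmonic series Σ 1/n shows the series diverges.
When w = 674/135, the terms alternate in sign and decrease monotonically to 0 in absolute value (size ~ c/n), so the alternating series test gives convergence.

[674/135, 676/135)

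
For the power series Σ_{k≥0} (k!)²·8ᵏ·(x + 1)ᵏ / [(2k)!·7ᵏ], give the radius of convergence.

Ratio test: |a_{k+1}/a_k| = (k+1)²/[(2k+1)·(2k+2)] · 8/7 → 2/7 as k → ∞.
Convergence for |x + 1| · 2/7 < 1, i.e. |x + 1| < 7/2. So R = 7/2.

R = 7/2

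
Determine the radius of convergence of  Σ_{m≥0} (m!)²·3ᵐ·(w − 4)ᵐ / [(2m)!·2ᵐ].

Apply the ratio test: |a_{m+1}| / |a_m| = (m+1)²/[(2m+1)·(2m+2)] · 3/2, which tends to 3/8 as m → ∞.
The series converges when 3/8 · |w − 4| < 1, giving R = 8/3.

R = 8/3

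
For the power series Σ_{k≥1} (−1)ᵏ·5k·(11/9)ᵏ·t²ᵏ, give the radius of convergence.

R = 3√11/11

Ratio test: |a_{k+1}/a_k| = [5(k+1)/5k] · 11/9 → 11/9 as k → ∞.
Writing y = t², the series in y has radius 9/11, so |t| < √(9/11) and R = 3√11/11.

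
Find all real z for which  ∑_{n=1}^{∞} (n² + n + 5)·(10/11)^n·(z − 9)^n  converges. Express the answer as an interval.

(79/10, 101/10)

Ratio test: |a_{n+1}/a_n| = [((n+1)² + (n+1) + 5)/(n² + n + 5)] · 10/11 → 10/11 as n → ∞.
The series converges when 10/11 · |z − 9| < 1, giving R = 11/10.
Endpoint z = 101/10: the terms have absolute value of order n², which does not tend to 0, so the series diverges by the divergence test.
Check z = 79/10: the n-th term does not approach 0; divergence by the term test.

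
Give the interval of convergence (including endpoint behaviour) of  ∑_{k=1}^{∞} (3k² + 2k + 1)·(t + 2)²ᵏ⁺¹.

The ratio of consecutive coefficients is (3(k+1)² + 2(k+1) + 1)/(3k² + 2k + 1) → 1.
Writing y = (t + 2)², the series in y has radius 1, so |t + 2| < √(1) = 1 and R = 1.
Check t = -1: the terms do not tend to 0, so the series diverges.
Check t = -3: the terms have absolute value of order k², which does not tend to 0, so the series diverges by the divergence test.

(-3, -1)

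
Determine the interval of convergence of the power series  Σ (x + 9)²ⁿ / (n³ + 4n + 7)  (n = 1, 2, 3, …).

[-10, -8]

Ratio test: |a_{n+1}/a_n| = (n³ + 4n + 7)/((n+1)³ + 4(n+1) + 7) → 1 as n → ∞.
Successive powers of (x + 9) differ by 2, so the series converges when |x + 9|² · 1 < 1, i.e. |x + 9| < √(1) = 1. So R = 1.
Endpoint x = -8: absolute convergence follows by limit comparison with Σ 1/n³.
Check x = -10: the terms are on the order of 1/n³, so the series converges absolutely by comparison with the p-series (p = 3 > 1).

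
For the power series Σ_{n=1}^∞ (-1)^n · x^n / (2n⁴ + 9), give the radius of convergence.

Ratio test: |a_{n+1}/a_n| = (2n⁴ + 9)/(2(n+1)⁴ + 9) → 1 as n → ∞.
Convergence for |x| < 1, so R = 1.

R = 1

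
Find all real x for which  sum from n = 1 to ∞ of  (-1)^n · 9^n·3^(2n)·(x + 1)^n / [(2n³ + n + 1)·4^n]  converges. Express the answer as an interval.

[-85/81, -77/81]

The ratio of consecutive coefficients is [(2n³ + n + 1)/(2(n+1)³ + (n+1) + 1)] · 9·9/4 → 81/4.
The series converges when 81/4 · |x + 1| < 1, giving R = 4/81.
Endpoint x = -77/81: absolute convergence follows by limit comparison with Σ 1/n³.
At x = -85/81: absolute convergence follows by limit comparison with Σ 1/n³.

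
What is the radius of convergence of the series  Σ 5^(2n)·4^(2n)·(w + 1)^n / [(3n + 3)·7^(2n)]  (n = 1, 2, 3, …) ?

By the ratio test, |a_{n+1}/a_n| = [(3n + 3)/(3(n+1) + 3)] · 25·16/49 → 400/49.
The series converges when 400/49 · |w + 1| < 1, giving R = 49/400.

R = 49/400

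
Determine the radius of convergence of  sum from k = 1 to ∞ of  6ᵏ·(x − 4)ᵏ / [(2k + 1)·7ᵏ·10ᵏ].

The ratio of consecutive coefficients is [(2k + 1)/(2(k+1) + 1)] · 6/(7·10) → 3/35.
The series converges when 3/35 · |x − 4| < 1, giving R = 35/3.

R = 35/3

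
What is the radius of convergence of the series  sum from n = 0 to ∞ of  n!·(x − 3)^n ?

R = 0

Ratio test: |a_{n+1}/a_n| = (n+1) → ∞ as n → ∞.
The ratio grows without bound, so the series diverges whenever (x − 3) ≠ 0; it converges only at x = 3. R = 0.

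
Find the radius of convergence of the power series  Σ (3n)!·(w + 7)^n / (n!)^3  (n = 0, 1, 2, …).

The ratio of consecutive coefficients is (3n+1)·(3n+2)·(3n+3)/(n+1)³ → 27.
Convergence for |w + 7| · 27 < 1, i.e. |w + 7| < 1/27. So R = 1/27.

R = 1/27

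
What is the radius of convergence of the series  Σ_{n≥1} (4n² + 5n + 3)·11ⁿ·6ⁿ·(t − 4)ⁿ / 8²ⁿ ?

The ratio of consecutive coefficients is [(4(n+1)² + 5(n+1) + 3)/(4n² + 5n + 3)] · 11·6/64 → 33/32.
Convergence for |t − 4| · 33/32 < 1, i.e. |t − 4| < 32/33. So R = 32/33.

R = 32/33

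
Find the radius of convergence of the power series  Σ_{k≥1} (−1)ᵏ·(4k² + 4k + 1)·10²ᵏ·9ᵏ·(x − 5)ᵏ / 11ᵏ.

R = 11/900

Ratio test: |a_{k+1}/a_k| = [(4(k+1)² + 4(k+1) + 1)/(4k² + 4k + 1)] · 100·9/11 → 900/11 as k → ∞.
Convergence for |x − 5| · 900/11 < 1, i.e. |x − 5| < 11/900. So R = 11/900.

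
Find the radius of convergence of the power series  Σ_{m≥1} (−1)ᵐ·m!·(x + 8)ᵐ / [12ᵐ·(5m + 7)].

R = 0

By the ratio test, |a_{m+1}/a_m| = (m+1) · 1/12 · (5m + 7)/(5(m+1) + 7) → ∞.
The ratio grows without bound, so the series diverges whenever (x + 8) ≠ 0; it converges only at x = -8. R = 0.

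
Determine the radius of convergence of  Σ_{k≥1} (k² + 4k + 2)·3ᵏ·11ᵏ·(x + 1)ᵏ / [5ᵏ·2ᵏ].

R = 10/33

The ratio of consecutive coefficients is [((k+1)² + 4(k+1) + 2)/(k² + 4k + 2)] · 3·11/(5·2) → 33/10.
The series converges when 33/10 · |x + 1| < 1, giving R = 10/33.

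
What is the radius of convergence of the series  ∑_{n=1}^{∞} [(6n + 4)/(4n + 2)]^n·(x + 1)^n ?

R = 2/3

By the Cauchy root test, |a_n|^(1/n) = (6n + 4)/(4n + 2) → 3/2.
Hence the series converges for |x + 1| < 1/(3/2) = 2/3, so the radius of convergence is 2/3.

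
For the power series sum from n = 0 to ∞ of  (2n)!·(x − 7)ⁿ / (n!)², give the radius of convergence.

Ratio test: |a_{n+1}/a_n| = (2n+1)·(2n+2)/(n+1)² → 4 as n → ∞.
Thus R = 1/(4) = 1/4.

R = 1/4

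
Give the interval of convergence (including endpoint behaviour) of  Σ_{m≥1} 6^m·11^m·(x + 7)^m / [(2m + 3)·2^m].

The ratio of consecutive coefficients is [(2m + 3)/(2(m+1) + 3)] · 6·11/2 → 33.
Hence the series converges for |x + 7| < 1/(33) = 1/33, so the radius of convergence is 1/33.
Endpoint x = -230/33: comparison with the harmonic series Σ 1/m shows the series diverges.
Endpoint x = -232/33: convergence follows from the alternating series test (terms decrease monotonically to 0).

[-232/33, -230/33)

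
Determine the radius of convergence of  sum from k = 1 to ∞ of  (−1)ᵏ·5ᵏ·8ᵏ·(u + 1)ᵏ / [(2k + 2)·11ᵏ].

R = 11/40

Ratio test: |a_{k+1}/a_k| = [(2k + 2)/(2(k+1) + 2)] · 5·8/11 → 40/11 as k → ∞.
Thus R = 1/(40/11) = 11/40.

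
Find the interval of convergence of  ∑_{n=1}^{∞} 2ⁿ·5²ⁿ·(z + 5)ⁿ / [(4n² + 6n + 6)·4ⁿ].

[-127/25, -123/25]

The ratio of consecutive coefficients is [(4n² + 6n + 6)/(4(n+1)² + 6(n+1) + 6)] · 2·25/4 → 25/2.
Hence the series converges for |z + 5| < 1/(25/2) = 2/25, so the radius of convergence is 2/25.
Check z = -123/25: the series is dominated by a constant times Σ 1/n², which converges (p = 2 > 1).
At z = -127/25: the series is dominated by a constant times Σ 1/n², which converges (p = 2 > 1).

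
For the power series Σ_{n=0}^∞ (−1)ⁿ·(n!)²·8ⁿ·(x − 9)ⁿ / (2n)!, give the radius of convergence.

R = 1/2

Apply the ratio test: |a_{n+1}| / |a_n| = (n+1)²/[(2n+1)·(2n+2)] · 8, which tends to 2 as n → ∞.
Convergence for |x − 9| · 2 < 1, i.e. |x − 9| < 1/2. So R = 1/2.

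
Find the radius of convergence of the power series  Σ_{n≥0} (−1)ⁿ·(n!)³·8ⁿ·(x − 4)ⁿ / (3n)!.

R = 27/8

Ratio test: |a_{n+1}/a_n| = (n+1)³/[(3n+1)·(3n+2)·(3n+3)] · 8 → 8/27 as n → ∞.
Hence the series converges for |x − 4| < 1/(8/27) = 27/8, so the radius of convergence is 27/8.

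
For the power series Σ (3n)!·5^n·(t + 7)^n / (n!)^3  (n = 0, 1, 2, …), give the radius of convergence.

R = 1/135

By the ratio test, |a_{n+1}/a_n| = (3n+1)·(3n+2)·(3n+3)/(n+1)³ · 5 → 135.
The series converges when 135 · |t + 7| < 1, giving R = 1/135.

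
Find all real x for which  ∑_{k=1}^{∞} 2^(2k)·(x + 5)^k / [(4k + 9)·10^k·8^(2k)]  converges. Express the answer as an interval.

[-165, 155)

Ratio test: |a_{k+1}/a_k| = [(4k + 9)/(4(k+1) + 9)] · 4/(10·64) → 1/160 as k → ∞.
Thus R = 1/(1/160) = 160.
At x = 155: comparison with the harmonic series Σ 1/k shows the series diverges.
At x = -165: convergence follows from the alternating series test (terms decrease monotonically to 0).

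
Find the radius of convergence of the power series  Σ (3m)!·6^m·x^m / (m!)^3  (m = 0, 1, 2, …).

Ratio test: |a_{m+1}/a_m| = (3m+1)·(3m+2)·(3m+3)/(m+1)³ · 6 → 162 as m → ∞.
Hence the series converges for |x| < 1/(162) = 1/162, so the radius of convergence is 1/162.

R = 1/162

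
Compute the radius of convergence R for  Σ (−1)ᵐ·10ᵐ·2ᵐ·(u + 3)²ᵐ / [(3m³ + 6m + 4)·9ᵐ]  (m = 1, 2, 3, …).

R = 3√5/10

By the ratio test, |a_{m+1}/a_m| = [(3m³ + 6m + 4)/(3(m+1)³ + 6(m+1) + 4)] · 10·2/9 → 20/9.
Writing y = (u + 3)², the series in y has radius 9/20, so |u + 3| < √(9/20) and R = 3√5/10.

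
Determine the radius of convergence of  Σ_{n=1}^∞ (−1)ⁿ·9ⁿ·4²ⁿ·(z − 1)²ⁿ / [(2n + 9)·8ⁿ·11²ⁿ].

Apply the ratio test: |a_{n+1}| / |a_n| = [(2n + 9)/(2(n+1) + 9)] · 9·16/(8·121), which tends to 18/121 as n → ∞.
Writing y = (z − 1)², the series in y has radius 121/18, so |z − 1| < √(121/18) and R = 11√2/6.

R = 11√2/6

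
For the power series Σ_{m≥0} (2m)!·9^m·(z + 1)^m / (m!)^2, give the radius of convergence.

R = 1/36

The ratio of consecutive coefficients is (2m+1)·(2m+2)/(m+1)² · 9 → 36.
Convergence for |z + 1| · 36 < 1, i.e. |z + 1| < 1/36. So R = 1/36.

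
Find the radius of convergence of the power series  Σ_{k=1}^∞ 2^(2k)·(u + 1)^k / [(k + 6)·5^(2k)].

R = 25/4

Ratio test: |a_{k+1}/a_k| = [(k + 6)/((k+1) + 6)] · 4/25 → 4/25 as k → ∞.
Hence the series converges for |u + 1| < 1/(4/25) = 25/4, so the radius of convergence is 25/4.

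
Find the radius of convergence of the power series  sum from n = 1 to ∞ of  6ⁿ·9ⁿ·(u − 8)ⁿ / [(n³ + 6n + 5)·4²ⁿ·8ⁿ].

R = 64/27

Apply the ratio test: |a_{n+1}| / |a_n| = [(n³ + 6n + 5)/((n+1)³ + 6(n+1) + 5)] · 6·9/(16·8), which tends to 27/64 as n → ∞.
Convergence for |u − 8| · 27/64 < 1, i.e. |u − 8| < 64/27. So R = 64/27.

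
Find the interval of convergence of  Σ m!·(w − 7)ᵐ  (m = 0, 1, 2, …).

{7}

Ratio test: |a_{m+1}/a_m| = (m+1) → ∞ as m → ∞.
The ratio grows without bound, so the series diverges whenever (w − 7) ≠ 0; it converges only at w = 7. R = 0.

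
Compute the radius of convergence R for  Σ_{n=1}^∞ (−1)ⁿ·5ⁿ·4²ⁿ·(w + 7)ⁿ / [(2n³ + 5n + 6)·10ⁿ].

R = 1/8

Ratio test: |a_{n+1}/a_n| = [(2n³ + 5n + 6)/(2(n+1)³ + 5(n+1) + 6)] · 5·16/10 → 8 as n → ∞.
Thus R = 1/(8) = 1/8.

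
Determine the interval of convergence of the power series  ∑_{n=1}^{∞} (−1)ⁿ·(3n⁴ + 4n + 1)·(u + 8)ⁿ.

Apply the ratio test: |a_{n+1}| / |a_n| = (3(n+1)⁴ + 4(n+1) + 1)/(3n⁴ + 4n + 1), which tends to 1 as n → ∞.
So the series converges when |u + 8| < 1 and diverges when |u + 8| > 1; R = 1.
When u = -7, the n-th term does not approach 0; divergence by the term test.
When u = -9, the n-th term does not approach 0; divergence by the term test.

(-9, -7)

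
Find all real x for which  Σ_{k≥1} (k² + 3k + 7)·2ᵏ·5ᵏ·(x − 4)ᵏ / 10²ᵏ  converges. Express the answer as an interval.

Ratio test: |a_{k+1}/a_k| = [((k+1)² + 3(k+1) + 7)/(k² + 3k + 7)] · 2·5/100 → 1/10 as k → ∞.
The series converges when 1/10 · |x − 4| < 1, giving R = 10.
Endpoint x = 14: the terms have absolute value of order k², which does not tend to 0, so the series diverges by the divergence test.
Check x = -6: the terms have absolute value of order k², which does not tend to 0, so the series diverges by the divergence test.

(-6, 14)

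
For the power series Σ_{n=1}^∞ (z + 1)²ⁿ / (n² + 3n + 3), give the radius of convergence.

R = 1

By the ratio test, |a_{n+1}/a_n| = (n² + 3n + 3)/((n+1)² + 3(n+1) + 3) → 1.
Since the exponent of (z + 1) increases by 2 each term, convergence requires |z + 1|² < 1, hence R = 1.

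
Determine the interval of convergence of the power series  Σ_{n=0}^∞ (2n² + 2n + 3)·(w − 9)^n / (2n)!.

The ratio of consecutive coefficients is (2(n+1)² + 2(n+1) + 3)/(2n² + 2n + 3) · 1/[(2n+1)·(2n+2)] → 0.
The ratio tends to 0 regardless of w, hence R = ∞.

(−∞, ∞)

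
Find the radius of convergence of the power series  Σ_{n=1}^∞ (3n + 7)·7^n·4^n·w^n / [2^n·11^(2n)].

R = 121/14

The ratio of consecutive coefficients is [(3(n+1) + 7)/(3n + 7)] · 7·4/(2·121) → 14/121.
Thus R = 1/(14/121) = 121/14.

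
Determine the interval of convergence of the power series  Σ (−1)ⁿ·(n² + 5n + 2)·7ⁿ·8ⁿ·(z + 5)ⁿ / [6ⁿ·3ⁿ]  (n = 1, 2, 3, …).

(-149/28, -131/28)

By the ratio test, |a_{n+1}/a_n| = [((n+1)² + 5(n+1) + 2)/(n² + 5n + 2)] · 7·8/(6·3) → 28/9.
The series converges when 28/9 · |z + 5| < 1, giving R = 9/28.
At z = -131/28: the terms do not tend to 0, so the series diverges.
Endpoint z = -149/28: the n-th term does not approach 0; divergence by the term test.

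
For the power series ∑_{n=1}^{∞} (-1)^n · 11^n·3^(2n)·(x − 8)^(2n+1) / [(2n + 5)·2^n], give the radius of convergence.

R = √22/33

By the ratio test, |a_{n+1}/a_n| = [(2n + 5)/(2(n+1) + 5)] · 11·9/2 → 99/2.
Writing y = (x − 8)², the series in y has radius 2/99, so |x − 8| < √(2/99) and R = √22/33.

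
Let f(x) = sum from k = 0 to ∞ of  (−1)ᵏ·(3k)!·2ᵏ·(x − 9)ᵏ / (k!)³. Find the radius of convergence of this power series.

R = 1/54

Ratio test: |a_{k+1}/a_k| = (3k+1)·(3k+2)·(3k+3)/(k+1)³ · 2 → 54 as k → ∞.
Thus R = 1/(54) = 1/54.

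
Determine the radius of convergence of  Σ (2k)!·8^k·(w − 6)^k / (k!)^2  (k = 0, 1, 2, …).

R = 1/32

By the ratio test, |a_{k+1}/a_k| = (2k+1)·(2k+2)/(k+1)² · 8 → 32.
Hence the series converges for |w − 6| < 1/(32) = 1/32, so the radius of convergence is 1/32.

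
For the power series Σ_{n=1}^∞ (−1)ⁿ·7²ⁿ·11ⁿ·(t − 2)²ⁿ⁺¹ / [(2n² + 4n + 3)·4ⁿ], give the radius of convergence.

R = 2√11/77

Ratio test: |a_{n+1}/a_n| = [(2n² + 4n + 3)/(2(n+1)² + 4(n+1) + 3)] · 49·11/4 → 539/4 as n → ∞.
Since the exponent of (t − 2) increases by 2 each term, convergence requires |t − 2|² < 4/539, hence R = 2√11/77.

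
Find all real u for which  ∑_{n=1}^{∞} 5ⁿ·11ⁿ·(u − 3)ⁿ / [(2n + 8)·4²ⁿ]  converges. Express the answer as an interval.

By the ratio test, |a_{n+1}/a_n| = [(2n + 8)/(2(n+1) + 8)] · 5·11/16 → 55/16.
Hence the series converges for |u − 3| < 1/(55/16) = 16/55, so the radius of convergence is 16/55.
Endpoint u = 181/55: comparison with the harmonic series Σ 1/n shows the series diverges.
Endpoint u = 149/55: the terms alternate in sign and decrease monotonically to 0 in absolute value (size ~ c/n), so the alternating series test gives convergence.

[149/55, 181/55)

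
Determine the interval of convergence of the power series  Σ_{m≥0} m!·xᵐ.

{0}

Ratio test: |a_{m+1}/a_m| = (m+1) → ∞ as m → ∞.
The ratio grows without bound, so the series diverges whenever x ≠ 0; it converges only at x = 0. R = 0.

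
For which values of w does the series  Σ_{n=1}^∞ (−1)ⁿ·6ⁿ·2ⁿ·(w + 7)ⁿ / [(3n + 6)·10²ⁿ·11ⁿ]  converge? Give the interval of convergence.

(-296/3, 254/3]

Apply the ratio test: |a_{n+1}| / |a_n| = [(3n + 6)/(3(n+1) + 6)] · 6·2/(100·11), which tends to 3/275 as n → ∞.
The series converges when 3/275 · |w + 7| < 1, giving R = 275/3.
When w = 254/3, the terms alternate in sign and decrease monotonically to 0 in absolute value (size ~ c/n), so the alternating series test gives convergence.
Check w = -296/3: the terms behave like c/n; limit comparison with the harmonic series gives divergence.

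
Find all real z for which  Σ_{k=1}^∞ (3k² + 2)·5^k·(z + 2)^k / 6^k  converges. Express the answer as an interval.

The ratio of consecutive coefficients is [(3(k+1)² + 2)/(3k² + 2)] · 5/6 → 5/6.
Convergence for |z + 2| · 5/6 < 1, i.e. |z + 2| < 6/5. So R = 6/5.
At z = -4/5: the k-th term does not approach 0; divergence by the term test.
Endpoint z = -16/5: the terms have absolute value of order k², which does not tend to 0, so the series diverges by the divergence test.

(-16/5, -4/5)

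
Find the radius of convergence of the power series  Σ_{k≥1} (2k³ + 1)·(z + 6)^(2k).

Ratio test: |a_{k+1}/a_k| = (2(k+1)³ + 1)/(2k³ + 1) → 1 as k → ∞.
Writing y = (z + 6)², the series in y has radius 1, so |z + 6| < √(1) = 1 and R = 1.

R = 1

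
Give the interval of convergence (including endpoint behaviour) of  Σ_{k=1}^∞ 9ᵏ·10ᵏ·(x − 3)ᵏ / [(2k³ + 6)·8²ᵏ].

Apply the ratio test: |a_{k+1}| / |a_k| = [(2k³ + 6)/(2(k+1)³ + 6)] · 9·10/64, which tends to 45/32 as k → ∞.
The series converges when 45/32 · |x − 3| < 1, giving R = 32/45.
Check x = 167/45: absolute convergence follows by limit comparison with Σ 1/k³.
Endpoint x = 103/45: absolute convergence follows by limit comparison with Σ 1/k³.

[103/45, 167/45]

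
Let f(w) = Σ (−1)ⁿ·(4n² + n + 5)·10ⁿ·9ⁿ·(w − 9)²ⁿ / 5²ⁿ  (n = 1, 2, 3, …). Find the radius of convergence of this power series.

R = √10/6

Apply the ratio test: |a_{n+1}| / |a_n| = [(4(n+1)² + (n+1) + 5)/(4n² + n + 5)] · 10·9/25, which tends to 18/5 as n → ∞.
Since the exponent of (w − 9) increases by 2 each term, convergence requires |w − 9|² < 5/18, hence R = √10/6.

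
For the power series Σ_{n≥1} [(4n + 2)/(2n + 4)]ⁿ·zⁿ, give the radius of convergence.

Root test: |a_n|^(1/n) = (4n + 2)/(2n + 4) → 2.
Thus R = 1/(2) = 1/2.

R = 1/2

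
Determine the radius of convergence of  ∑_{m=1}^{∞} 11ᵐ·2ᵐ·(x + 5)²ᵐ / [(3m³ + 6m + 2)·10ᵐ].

Apply the ratio test: |a_{m+1}| / |a_m| = [(3m³ + 6m + 2)/(3(m+1)³ + 6(m+1) + 2)] · 11·2/10, which tends to 11/5 as m → ∞.
Since the exponent of (x + 5) increases by 2 each term, convergence requires |x + 5|² < 5/11, hence R = √55/11.

R = √55/11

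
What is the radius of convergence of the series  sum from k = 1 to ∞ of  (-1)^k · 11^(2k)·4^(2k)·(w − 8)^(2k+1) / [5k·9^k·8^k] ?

By the ratio test, |a_{k+1}/a_k| = [5k/5(k+1)] · 121·16/(9·8) → 242/9.
Since the exponent of (w − 8) increases by 2 each term, convergence requires |w − 8|² < 9/242, hence R = 3√2/22.

R = 3√2/22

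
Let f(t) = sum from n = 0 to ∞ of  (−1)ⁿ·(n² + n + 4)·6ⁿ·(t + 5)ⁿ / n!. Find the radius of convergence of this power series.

R = ∞

Ratio test: |a_{n+1}/a_n| = ((n+1)² + (n+1) + 4)/(n² + n + 4) · 6 · 1/(n+1) → 0 as n → ∞.
Since the limit is 0 < 1 for every t, the series converges on all of ℝ and R = ∞.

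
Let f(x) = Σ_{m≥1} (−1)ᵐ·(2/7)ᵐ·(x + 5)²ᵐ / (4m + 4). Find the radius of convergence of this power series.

Ratio test: |a_{m+1}/a_m| = [(4m + 4)/(4(m+1) + 4)] · 2/7 → 2/7 as m → ∞.
Writing y = (x + 5)², the series in y has radius 7/2, so |x + 5| < √(7/2) and R = √14/2.

R = √14/2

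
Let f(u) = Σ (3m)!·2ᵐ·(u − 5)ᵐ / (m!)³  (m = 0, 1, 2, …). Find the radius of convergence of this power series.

Ratio test: |a_{m+1}/a_m| = (3m+1)·(3m+2)·(3m+3)/(m+1)³ · 2 → 54 as m → ∞.
Hence the series converges for |u − 5| < 1/(54) = 1/54, so the radius of convergence is 1/54.

R = 1/54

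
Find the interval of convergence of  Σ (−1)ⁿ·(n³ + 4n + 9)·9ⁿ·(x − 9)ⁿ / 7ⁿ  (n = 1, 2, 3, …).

(74/9, 88/9)

The ratio of consecutive coefficients is [((n+1)³ + 4(n+1) + 9)/(n³ + 4n + 9)] · 9/7 → 9/7.
Hence the series converges for |x − 9| < 1/(9/7) = 7/9, so the radius of convergence is 7/9.
Check x = 88/9: the terms do not tend to 0, so the series diverges.
Check x = 74/9: the terms have absolute value of order n³, which does not tend to 0, so the series diverges by the divergence test.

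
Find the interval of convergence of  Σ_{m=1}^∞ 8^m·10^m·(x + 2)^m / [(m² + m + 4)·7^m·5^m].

[-39/16, -25/16]

Apply the ratio test: |a_{m+1}| / |a_m| = [(m² + m + 4)/((m+1)² + (m+1) + 4)] · 8·10/(7·5), which tends to 16/7 as m → ∞.
Hence the series converges for |x + 2| < 1/(16/7) = 7/16, so the radius of convergence is 7/16.
Check x = -25/16: the series is dominated by a constant times Σ 1/m², which converges (p = 2 > 1).
Check x = -39/16: the series is dominated by a constant times Σ 1/m², which converges (p = 2 > 1).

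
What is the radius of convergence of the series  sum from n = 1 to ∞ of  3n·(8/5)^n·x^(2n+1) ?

Ratio test: |a_{n+1}/a_n| = [3(n+1)/3n] · 8/5 → 8/5 as n → ∞.
Successive powers of x differ by 2, so the series converges when |x|² · 8/5 < 1, i.e. |x| < √(5/8). So R = √10/4.

R = √10/4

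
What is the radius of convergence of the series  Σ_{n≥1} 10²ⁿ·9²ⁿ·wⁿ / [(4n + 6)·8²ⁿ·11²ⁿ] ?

R = 1936/2025

By the ratio test, |a_{n+1}/a_n| = [(4n + 6)/(4(n+1) + 6)] · 100·81/(64·121) → 2025/1936.
Hence the series converges for |w| < 1/(2025/1936) = 1936/2025, so the radius of convergence is 1936/2025.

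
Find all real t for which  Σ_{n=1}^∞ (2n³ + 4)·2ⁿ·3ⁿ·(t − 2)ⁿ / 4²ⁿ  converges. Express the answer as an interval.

(-2/3, 14/3)

By the ratio test, |a_{n+1}/a_n| = [(2(n+1)³ + 4)/(2n³ + 4)] · 2·3/16 → 3/8.
Convergence for |t − 2| · 3/8 < 1, i.e. |t − 2| < 8/3. So R = 8/3.
When t = 14/3, the terms do not tend to 0, so the series diverges.
At t = -2/3: the n-th term does not approach 0; divergence by the term test.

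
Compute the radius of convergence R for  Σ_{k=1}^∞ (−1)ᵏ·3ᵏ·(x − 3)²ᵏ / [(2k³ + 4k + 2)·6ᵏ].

R = √2

Ratio test: |a_{k+1}/a_k| = [(2k³ + 4k + 2)/(2(k+1)³ + 4(k+1) + 2)] · 3/6 → 1/2 as k → ∞.
Since the exponent of (x − 3) increases by 2 each term, convergence requires |x − 3|² < 2, hence R = √2.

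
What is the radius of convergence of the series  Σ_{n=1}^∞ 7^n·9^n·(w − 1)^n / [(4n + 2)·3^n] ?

R = 1/21

The ratio of consecutive coefficients is [(4n + 2)/(4(n+1) + 2)] · 7·9/3 → 21.
Hence the series converges for |w − 1| < 1/(21) = 1/21, so the radius of convergence is 1/21.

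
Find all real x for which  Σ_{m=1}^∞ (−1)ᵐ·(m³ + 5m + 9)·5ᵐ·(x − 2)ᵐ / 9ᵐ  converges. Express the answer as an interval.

Apply the ratio test: |a_{m+1}| / |a_m| = [((m+1)³ + 5(m+1) + 9)/(m³ + 5m + 9)] · 5/9, which tends to 5/9 as m → ∞.
Convergence for |x − 2| · 5/9 < 1, i.e. |x − 2| < 9/5. So R = 9/5.
When x = 19/5, the terms have absolute value of order m³, which does not tend to 0, so the series diverges by the divergence test.
Endpoint x = 1/5: the m-th term does not approach 0; divergence by the term test.

(1/5, 19/5)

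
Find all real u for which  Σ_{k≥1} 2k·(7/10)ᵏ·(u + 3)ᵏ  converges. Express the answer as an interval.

Ratio test: |a_{k+1}/a_k| = [2(k+1)/2k] · 7/10 → 7/10 as k → ∞.
The series converges when 7/10 · |u + 3| < 1, giving R = 10/7.
At u = -11/7: the k-th term does not approach 0; divergence by the term test.
Endpoint u = -31/7: the k-th term does not approach 0; divergence by the term test.

(-31/7, -11/7)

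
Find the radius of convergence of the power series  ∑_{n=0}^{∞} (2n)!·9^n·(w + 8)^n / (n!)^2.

By the ratio test, |a_{n+1}/a_n| = (2n+1)·(2n+2)/(n+1)² · 9 → 36.
Convergence for |w + 8| · 36 < 1, i.e. |w + 8| < 1/36. So R = 1/36.

R = 1/36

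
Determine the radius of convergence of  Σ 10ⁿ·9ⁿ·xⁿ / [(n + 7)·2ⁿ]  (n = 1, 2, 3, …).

R = 1/45

Ratio test: |a_{n+1}/a_n| = [(n + 7)/((n+1) + 7)] · 10·9/2 → 45 as n → ∞.
Convergence for |x| · 45 < 1, i.e. |x| < 1/45. So R = 1/45.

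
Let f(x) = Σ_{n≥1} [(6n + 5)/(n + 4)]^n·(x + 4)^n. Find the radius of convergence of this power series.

Root test: |a_n|^(1/n) = (6n + 5)/(n + 4) → 6.
The series converges when 6 · |x + 4| < 1, giving R = 1/6.

R = 1/6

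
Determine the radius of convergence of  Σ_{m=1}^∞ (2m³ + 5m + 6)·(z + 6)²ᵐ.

R = 1

By the ratio test, |a_{m+1}/a_m| = (2(m+1)³ + 5(m+1) + 6)/(2m³ + 5m + 6) → 1.
Writing y = (z + 6)², the series in y has radius 1, so |z + 6| < √(1) = 1 and R = 1.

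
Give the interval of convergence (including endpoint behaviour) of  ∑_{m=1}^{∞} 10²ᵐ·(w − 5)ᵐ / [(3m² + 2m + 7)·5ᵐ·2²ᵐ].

The ratio of consecutive coefficients is [(3m² + 2m + 7)/(3(m+1)² + 2(m+1) + 7)] · 100/(5·4) → 5.
The series converges when 5 · |w − 5| < 1, giving R = 1/5.
When w = 26/5, the series is dominated by a constant times Σ 1/m², which converges (p = 2 > 1).
Check w = 24/5: the series is dominated by a constant times Σ 1/m², which converges (p = 2 > 1).

[24/5, 26/5]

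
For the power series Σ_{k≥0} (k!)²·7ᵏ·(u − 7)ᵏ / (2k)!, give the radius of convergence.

The ratio of consecutive coefficients is (k+1)²/[(2k+1)·(2k+2)] · 7 → 7/4.
Thus R = 1/(7/4) = 4/7.

R = 4/7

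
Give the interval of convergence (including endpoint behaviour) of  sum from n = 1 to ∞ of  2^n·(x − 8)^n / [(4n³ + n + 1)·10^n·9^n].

[-37, 53]

By the ratio test, |a_{n+1}/a_n| = [(4n³ + n + 1)/(4(n+1)³ + (n+1) + 1)] · 2/(10·9) → 1/45.
Hence the series converges for |x − 8| < 1/(1/45) = 45, so the radius of convergence is 45.
At x = 53: the series is dominated by a constant times Σ 1/n³, which converges (p = 3 > 1).
At x = -37: absolute convergence follows by limit comparison with Σ 1/n³.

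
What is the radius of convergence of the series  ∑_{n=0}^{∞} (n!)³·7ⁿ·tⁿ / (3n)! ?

The ratio of consecutive coefficients is (n+1)³/[(3n+1)·(3n+2)·(3n+3)] · 7 → 7/27.
Convergence for |t| · 7/27 < 1, i.e. |t| < 27/7. So R = 27/7.

R = 27/7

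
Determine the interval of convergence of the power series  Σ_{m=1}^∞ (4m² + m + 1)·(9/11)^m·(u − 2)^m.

(7/9, 29/9)

By the ratio test, |a_{m+1}/a_m| = [(4(m+1)² + (m+1) + 1)/(4m² + m + 1)] · 9/11 → 9/11.
Thus R = 1/(9/11) = 11/9.
When u = 29/9, the terms do not tend to 0, so the series diverges.
When u = 7/9, the terms have absolute value of order m², which does not tend to 0, so the series diverges by the divergence test.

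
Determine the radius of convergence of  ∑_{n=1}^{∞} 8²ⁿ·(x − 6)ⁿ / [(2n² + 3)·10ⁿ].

R = 5/32

Ratio test: |a_{n+1}/a_n| = [(2n² + 3)/(2(n+1)² + 3)] · 64/10 → 32/5 as n → ∞.
Thus R = 1/(32/5) = 5/32.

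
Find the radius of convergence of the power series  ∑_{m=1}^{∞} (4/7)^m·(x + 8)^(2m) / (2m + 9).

R = √7/2

Apply the ratio test: |a_{m+1}| / |a_m| = [(2m + 9)/(2(m+1) + 9)] · 4/7, which tends to 4/7 as m → ∞.
Successive powers of (x + 8) differ by 2, so the series converges when |x + 8|² · 4/7 < 1, i.e. |x + 8| < √(7/4). So R = √7/2.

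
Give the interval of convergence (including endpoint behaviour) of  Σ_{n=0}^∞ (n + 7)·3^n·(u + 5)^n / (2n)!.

Ratio test: |a_{n+1}/a_n| = ((n+1) + 7)/(n + 7) · 3 · 1/[(2n+1)·(2n+2)] → 0 as n → ∞.
Since the limit is 0 < 1 for every u, the series converges on all of ℝ and R = ∞.

(−∞, ∞)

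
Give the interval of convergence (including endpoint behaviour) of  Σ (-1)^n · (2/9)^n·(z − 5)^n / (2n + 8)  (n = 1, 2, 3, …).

The ratio of consecutive coefficients is [(2n + 8)/(2(n+1) + 8)] · 2/9 → 2/9.
Convergence for |z − 5| · 2/9 < 1, i.e. |z − 5| < 9/2. So R = 9/2.
When z = 19/2, an alternating series whose terms decrease to 0 in absolute value, so it converges by the Leibniz criterion.
Check z = 1/2: the terms behave like c/n; limit comparison with the harmonic series gives divergence.

(1/2, 19/2]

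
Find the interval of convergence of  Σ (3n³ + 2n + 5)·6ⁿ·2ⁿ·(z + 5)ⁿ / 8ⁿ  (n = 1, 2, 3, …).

(-17/3, -13/3)

By the ratio test, |a_{n+1}/a_n| = [(3(n+1)³ + 2(n+1) + 5)/(3n³ + 2n + 5)] · 6·2/8 → 3/2.
Hence the series converges for |z + 5| < 1/(3/2) = 2/3, so the radius of convergence is 2/3.
When z = -13/3, the terms do not tend to 0, so the series diverges.
When z = -17/3, the terms do not tend to 0, so the series diverges.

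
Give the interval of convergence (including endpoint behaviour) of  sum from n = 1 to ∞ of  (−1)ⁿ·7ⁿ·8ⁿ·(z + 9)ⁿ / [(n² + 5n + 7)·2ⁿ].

[-253/28, -251/28]

Ratio test: |a_{n+1}/a_n| = [(n² + 5n + 7)/((n+1)² + 5(n+1) + 7)] · 7·8/2 → 28 as n → ∞.
Hence the series converges for |z + 9| < 1/(28) = 1/28, so the radius of convergence is 1/28.
Endpoint z = -251/28: the series is dominated by a constant times Σ 1/n², which converges (p = 2 > 1).
Check z = -253/28: the terms are on the order of 1/n², so the series converges absolutely by comparison with the p-series (p = 2 > 1).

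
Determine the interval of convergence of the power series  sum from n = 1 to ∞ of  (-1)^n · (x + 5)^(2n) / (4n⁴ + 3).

[-6, -4]

Apply the ratio test: |a_{n+1}| / |a_n| = (4n⁴ + 3)/(4(n+1)⁴ + 3), which tends to 1 as n → ∞.
Since the exponent of (x + 5) increases by 2 each term, convergence requires |x + 5|² < 1, hence R = 1.
Check x = -4: the terms are on the order of 1/n⁴, so the series converges absolutely by comparison with the p-series (p = 4 > 1).
At x = -6: absolute convergence follows by limit comparison with Σ 1/n⁴.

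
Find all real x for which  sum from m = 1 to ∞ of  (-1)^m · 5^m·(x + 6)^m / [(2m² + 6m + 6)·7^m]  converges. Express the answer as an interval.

The ratio of consecutive coefficients is [(2m² + 6m + 6)/(2(m+1)² + 6(m+1) + 6)] · 5/7 → 5/7.
The series converges when 5/7 · |x + 6| < 1, giving R = 7/5.
At x = -23/5: absolute convergence follows by limit comparison with Σ 1/m².
At x = -37/5: the series is dominated by a constant times Σ 1/m², which converges (p = 2 > 1).

[-37/5, -23/5]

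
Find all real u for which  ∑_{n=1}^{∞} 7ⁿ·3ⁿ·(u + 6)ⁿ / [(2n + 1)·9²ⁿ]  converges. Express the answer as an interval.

[-69/7, -15/7)

Ratio test: |a_{n+1}/a_n| = [(2n + 1)/(2(n+1) + 1)] · 7·3/81 → 7/27 as n → ∞.
Hence the series converges for |u + 6| < 1/(7/27) = 27/7, so the radius of convergence is 27/7.
Endpoint u = -15/7: the terms are asymptotic to a nonzero constant times 1/n, so the series diverges by limit comparison with Σ 1/n.
Endpoint u = -69/7: convergence follows from the alternating series test (terms decrease monotonically to 0).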